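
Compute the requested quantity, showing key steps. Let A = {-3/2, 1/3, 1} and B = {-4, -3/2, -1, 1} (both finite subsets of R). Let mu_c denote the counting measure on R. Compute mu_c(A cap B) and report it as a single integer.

Counting measure on a finite set equals cardinality. mu_c(A cap B) = |A cap B| (elements appearing in both).
Enumerating the elements of A that also lie in B gives 2 element(s).
So mu_c(A cap B) = 2.

2


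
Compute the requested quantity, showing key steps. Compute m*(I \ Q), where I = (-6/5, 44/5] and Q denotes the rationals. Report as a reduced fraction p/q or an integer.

The interval I = (-6/5, 44/5] has m(I) = 44/5 - (-6/5) = 10 (endpoints are measure-zero, so open/closed/half-open agree). Write I = (I cap Q) u (I \ Q). The rationals in I are countable, so m*(I cap Q) = 0 (cover each rational by intervals whose total length is arbitrarily small). By countable subadditivity m*(I) <= m*(I cap Q) + m*(I \ Q), hence m*(I \ Q) >= m(I) = 10. The reverse inequality m*(I \ Q) <= m*(I) = 10 is trivial since (I \ Q) is a subset of I. Therefore m*(I \ Q) = 10.

10


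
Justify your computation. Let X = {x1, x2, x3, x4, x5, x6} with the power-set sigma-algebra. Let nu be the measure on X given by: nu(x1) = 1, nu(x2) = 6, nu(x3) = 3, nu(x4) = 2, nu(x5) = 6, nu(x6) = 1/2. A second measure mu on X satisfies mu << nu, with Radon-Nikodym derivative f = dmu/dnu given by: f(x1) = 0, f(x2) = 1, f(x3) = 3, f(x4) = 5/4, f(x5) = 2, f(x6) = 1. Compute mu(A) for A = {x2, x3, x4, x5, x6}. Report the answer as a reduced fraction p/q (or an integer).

By the defining property of the Radon-Nikodym derivative, for every measurable set A,
  mu(A) = integral_A f dnu.
Since nu is a discrete measure concentrated on the atoms of X, the integral over A reduces to the sum
  mu(A) = sum_{x in A} f(x) * nu({x}).
Computing each term:
  x2: f(x2) * nu(x2) = 1 * 6 = 6.
  x3: f(x3) * nu(x3) = 3 * 3 = 9.
  x4: f(x4) * nu(x4) = 5/4 * 2 = 5/2.
  x5: f(x5) * nu(x5) = 2 * 6 = 12.
  x6: f(x6) * nu(x6) = 1 * 1/2 = 1/2.
Summing: mu(A) = 6 + 9 + 5/2 + 12 + 1/2 = 30.

30


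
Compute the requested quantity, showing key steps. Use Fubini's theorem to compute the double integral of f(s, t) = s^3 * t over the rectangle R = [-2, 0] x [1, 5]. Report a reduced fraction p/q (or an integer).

f(s, t) is a tensor product of a function of s and a function of t, and both factors are bounded continuous (hence Lebesgue integrable) on the rectangle, so Fubini's theorem applies:
  integral_R f d(m x m) = (integral_a1^b1 s^3 ds) * (integral_a2^b2 t dt).
Inner integral in s: integral_{-2}^{0} s^3 ds = (0^4 - (-2)^4)/4
  = -4.
Inner integral in t: integral_{1}^{5} t dt = (5^2 - 1^2)/2
  = 12.
Product: (-4) * (12) = -48.

-48


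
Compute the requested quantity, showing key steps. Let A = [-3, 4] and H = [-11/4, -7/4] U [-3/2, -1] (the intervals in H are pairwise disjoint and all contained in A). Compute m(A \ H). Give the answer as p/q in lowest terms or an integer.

The ambient interval has length m(A) = 4 - (-3) = 7.
Since the holes are disjoint and sit inside A, by finite additivity
  m(H) = sum_i (b_i - a_i), and m(A \ H) = m(A) - m(H).
Computing the hole measures:
  m(H_1) = -7/4 - (-11/4) = 1.
  m(H_2) = -1 - (-3/2) = 1/2.
Summed: m(H) = 1 + 1/2 = 3/2.
So m(A \ H) = 7 - 3/2 = 11/2.

11/2


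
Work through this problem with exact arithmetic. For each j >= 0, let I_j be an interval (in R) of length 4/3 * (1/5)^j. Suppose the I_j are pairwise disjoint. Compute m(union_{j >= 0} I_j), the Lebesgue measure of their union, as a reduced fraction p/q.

By countable additivity of the Lebesgue measure on pairwise disjoint measurable sets,
  m(union_{j >= 0} I_j) = sum_{j >= 0} m(I_j) = sum_{j >= 0} a * r^j,
  with a = 4/3 and r = 1/5.
Since 0 < r = 1/5 < 1, the geometric series converges:
  sum_{j >= 0} a * r^j = a / (1 - r).
  = 4/3 / (1 - 1/5)
  = 4/3 / (4/5)
  = 5/3.

5/3


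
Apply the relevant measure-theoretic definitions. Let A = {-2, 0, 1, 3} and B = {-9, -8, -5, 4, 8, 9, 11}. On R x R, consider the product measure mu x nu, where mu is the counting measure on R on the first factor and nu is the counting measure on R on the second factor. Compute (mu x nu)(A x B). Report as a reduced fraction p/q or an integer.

For a measurable rectangle A x B, the product measure satisfies
  (mu x nu)(A x B) = mu(A) * nu(B).
  mu(A) = 4.
  nu(B) = 7.
  (mu x nu)(A x B) = 4 * 7 = 28.

28


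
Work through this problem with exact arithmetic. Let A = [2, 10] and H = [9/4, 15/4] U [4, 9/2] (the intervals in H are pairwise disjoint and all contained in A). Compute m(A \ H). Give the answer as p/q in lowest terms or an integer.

The ambient interval has length m(A) = 10 - 2 = 8.
Since the holes are disjoint and sit inside A, by finite additivity
  m(H) = sum_i (b_i - a_i), and m(A \ H) = m(A) - m(H).
Computing the hole measures:
  m(H_1) = 15/4 - 9/4 = 3/2.
  m(H_2) = 9/2 - 4 = 1/2.
Summed: m(H) = 3/2 + 1/2 = 2.
So m(A \ H) = 8 - 2 = 6.

6


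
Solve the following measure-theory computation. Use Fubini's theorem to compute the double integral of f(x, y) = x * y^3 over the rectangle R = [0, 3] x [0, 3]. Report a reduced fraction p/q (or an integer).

f(x, y) is a tensor product of a function of x and a function of y, and both factors are bounded continuous (hence Lebesgue integrable) on the rectangle, so Fubini's theorem applies:
  integral_R f d(m x m) = (integral_a1^b1 x dx) * (integral_a2^b2 y^3 dy).
Inner integral in x: integral_{0}^{3} x dx = (3^2 - 0^2)/2
  = 9/2.
Inner integral in y: integral_{0}^{3} y^3 dy = (3^4 - 0^4)/4
  = 81/4.
Product: (9/2) * (81/4) = 729/8.

729/8


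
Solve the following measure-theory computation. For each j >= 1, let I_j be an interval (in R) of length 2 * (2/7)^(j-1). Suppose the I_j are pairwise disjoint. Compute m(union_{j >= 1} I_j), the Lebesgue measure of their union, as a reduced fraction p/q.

By countable additivity of the Lebesgue measure on pairwise disjoint measurable sets,
  m(union_{j >= 1} I_j) = sum_{j >= 1} m(I_j) = sum_{j >= 1} a * r^(j-1),
  with a = 2 and r = 2/7.
Since 0 < r = 2/7 < 1, the geometric series converges:
  sum_{j >= 1} a * r^(j-1) = a / (1 - r).
  = 2 / (1 - 2/7)
  = 2 / (5/7)
  = 14/5.

14/5


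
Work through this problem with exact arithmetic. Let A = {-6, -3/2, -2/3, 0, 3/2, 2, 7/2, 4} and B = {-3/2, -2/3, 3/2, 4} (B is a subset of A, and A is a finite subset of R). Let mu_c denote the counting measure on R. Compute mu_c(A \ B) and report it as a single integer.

Counting measure assigns mu_c(E) = |E| (number of elements) when E is finite. For B subset A, A \ B is the set of elements of A not in B, so |A \ B| = |A| - |B|.
|A| = 8, |B| = 4, so mu_c(A \ B) = 8 - 4 = 4.

4


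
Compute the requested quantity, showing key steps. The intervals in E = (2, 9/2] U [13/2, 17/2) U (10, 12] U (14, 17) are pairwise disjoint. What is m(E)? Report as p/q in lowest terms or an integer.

For pairwise disjoint intervals, m(union_i I_i) = sum_i m(I_i),
and m is invariant under swapping open/closed endpoints (single points have measure 0).
So m(E) = sum_i (b_i - a_i).
  I_1 has length 9/2 - 2 = 5/2.
  I_2 has length 17/2 - 13/2 = 2.
  I_3 has length 12 - 10 = 2.
  I_4 has length 17 - 14 = 3.
Summing:
  m(E) = 5/2 + 2 + 2 + 3 = 19/2.

19/2


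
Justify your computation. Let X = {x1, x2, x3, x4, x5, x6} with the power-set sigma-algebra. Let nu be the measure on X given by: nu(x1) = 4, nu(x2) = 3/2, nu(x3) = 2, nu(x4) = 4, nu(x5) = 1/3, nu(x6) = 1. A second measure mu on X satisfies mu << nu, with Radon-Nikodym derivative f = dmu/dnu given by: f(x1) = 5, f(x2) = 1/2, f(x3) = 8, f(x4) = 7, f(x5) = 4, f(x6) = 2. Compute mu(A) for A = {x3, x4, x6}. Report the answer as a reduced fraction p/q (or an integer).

By the defining property of the Radon-Nikodym derivative, for every measurable set A,
  mu(A) = integral_A f dnu.
Since nu is a discrete measure concentrated on the atoms of X, the integral over A reduces to the sum
  mu(A) = sum_{x in A} f(x) * nu({x}).
Computing each term:
  x3: f(x3) * nu(x3) = 8 * 2 = 16.
  x4: f(x4) * nu(x4) = 7 * 4 = 28.
  x6: f(x6) * nu(x6) = 2 * 1 = 2.
Summing: mu(A) = 16 + 28 + 2 = 46.

46


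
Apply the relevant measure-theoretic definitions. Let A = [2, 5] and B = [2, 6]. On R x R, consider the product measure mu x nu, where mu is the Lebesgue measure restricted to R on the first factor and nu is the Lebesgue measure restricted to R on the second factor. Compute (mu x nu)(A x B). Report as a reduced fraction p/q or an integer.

For a measurable rectangle A x B, the product measure satisfies
  (mu x nu)(A x B) = mu(A) * nu(B).
  mu(A) = 3.
  nu(B) = 4.
  (mu x nu)(A x B) = 3 * 4 = 12.

12


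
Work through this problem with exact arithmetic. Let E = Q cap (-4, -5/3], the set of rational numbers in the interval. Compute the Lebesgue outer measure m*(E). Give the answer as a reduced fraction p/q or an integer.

Q cap (-4, -5/3] is countable; list its elements as q_1, q_2, ... . Fix eps > 0 and cover the k-th point by an interval of length eps * 2^(-k). The cover has total length eps * sum_{k>=1} 2^(-k) = eps, so by definition of outer measure m*(Q cap (-4, -5/3]) <= eps. Since eps was arbitrary and m* >= 0, the outer measure is 0.

0


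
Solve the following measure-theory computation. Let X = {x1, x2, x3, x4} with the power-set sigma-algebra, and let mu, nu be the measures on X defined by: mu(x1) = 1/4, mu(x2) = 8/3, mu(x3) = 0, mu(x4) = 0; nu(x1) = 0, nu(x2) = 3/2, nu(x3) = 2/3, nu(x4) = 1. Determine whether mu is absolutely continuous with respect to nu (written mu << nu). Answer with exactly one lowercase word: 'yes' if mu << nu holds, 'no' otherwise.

mu << nu means: every nu-null measurable set is also mu-null; equivalently, for every atom x, if nu({x}) = 0 then mu({x}) = 0.
Checking each atom:
  x1: nu = 0, mu = 1/4 > 0 -> violates mu << nu.
  x2: nu = 3/2 > 0 -> no constraint.
  x3: nu = 2/3 > 0 -> no constraint.
  x4: nu = 1 > 0 -> no constraint.
The atom(s) x1 violate the condition (nu = 0 but mu > 0). Therefore mu is NOT absolutely continuous w.r.t. nu.

no


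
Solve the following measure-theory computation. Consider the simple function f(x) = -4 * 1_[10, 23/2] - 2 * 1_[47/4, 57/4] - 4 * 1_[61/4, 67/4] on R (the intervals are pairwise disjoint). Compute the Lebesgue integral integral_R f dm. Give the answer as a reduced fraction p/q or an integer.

For a simple function f = sum_i c_i * 1_{A_i} with disjoint A_i,
  integral f dm = sum_i c_i * m(A_i).
Lengths of the A_i:
  m(A_1) = 23/2 - 10 = 3/2.
  m(A_2) = 57/4 - 47/4 = 5/2.
  m(A_3) = 67/4 - 61/4 = 3/2.
Contributions c_i * m(A_i):
  (-4) * (3/2) = -6.
  (-2) * (5/2) = -5.
  (-4) * (3/2) = -6.
Total: -6 - 5 - 6 = -17.

-17


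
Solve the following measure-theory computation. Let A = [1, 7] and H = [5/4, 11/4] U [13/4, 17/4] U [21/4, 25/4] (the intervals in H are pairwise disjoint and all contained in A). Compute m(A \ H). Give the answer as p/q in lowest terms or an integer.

The ambient interval has length m(A) = 7 - 1 = 6.
Since the holes are disjoint and sit inside A, by finite additivity
  m(H) = sum_i (b_i - a_i), and m(A \ H) = m(A) - m(H).
Computing the hole measures:
  m(H_1) = 11/4 - 5/4 = 3/2.
  m(H_2) = 17/4 - 13/4 = 1.
  m(H_3) = 25/4 - 21/4 = 1.
Summed: m(H) = 3/2 + 1 + 1 = 7/2.
So m(A \ H) = 6 - 7/2 = 5/2.

5/2


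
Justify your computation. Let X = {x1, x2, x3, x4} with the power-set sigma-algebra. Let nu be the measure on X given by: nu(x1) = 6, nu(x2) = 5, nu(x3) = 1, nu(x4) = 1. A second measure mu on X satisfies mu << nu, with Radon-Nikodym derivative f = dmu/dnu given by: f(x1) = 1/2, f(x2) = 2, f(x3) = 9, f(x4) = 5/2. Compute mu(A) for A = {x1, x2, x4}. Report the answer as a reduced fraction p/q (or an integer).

By the defining property of the Radon-Nikodym derivative, for every measurable set A,
  mu(A) = integral_A f dnu.
Since nu is a discrete measure concentrated on the atoms of X, the integral over A reduces to the sum
  mu(A) = sum_{x in A} f(x) * nu({x}).
Computing each term:
  x1: f(x1) * nu(x1) = 1/2 * 6 = 3.
  x2: f(x2) * nu(x2) = 2 * 5 = 10.
  x4: f(x4) * nu(x4) = 5/2 * 1 = 5/2.
Summing: mu(A) = 3 + 10 + 5/2 = 31/2.

31/2


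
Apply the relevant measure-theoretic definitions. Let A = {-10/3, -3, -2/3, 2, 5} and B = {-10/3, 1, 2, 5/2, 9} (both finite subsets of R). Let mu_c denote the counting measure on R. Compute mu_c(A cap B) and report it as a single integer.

Counting measure on a finite set equals cardinality. mu_c(A cap B) = |A cap B| (elements appearing in both).
Enumerating the elements of A that also lie in B gives 2 element(s).
So mu_c(A cap B) = 2.

2


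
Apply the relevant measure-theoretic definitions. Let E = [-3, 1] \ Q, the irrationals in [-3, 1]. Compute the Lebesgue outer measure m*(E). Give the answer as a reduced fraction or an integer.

The interval I = [-3, 1] has m(I) = 1 - (-3) = 4 (endpoints are measure-zero, so open/closed/half-open agree). Write I = (I cap Q) u (I \ Q). The rationals in I are countable, so m*(I cap Q) = 0 (cover each rational by intervals whose total length is arbitrarily small). By countable subadditivity m*(I) <= m*(I cap Q) + m*(I \ Q), hence m*(I \ Q) >= m(I) = 4. The reverse inequality m*(I \ Q) <= m*(I) = 4 is trivial since (I \ Q) is a subset of I. Therefore m*(I \ Q) = 4.

4


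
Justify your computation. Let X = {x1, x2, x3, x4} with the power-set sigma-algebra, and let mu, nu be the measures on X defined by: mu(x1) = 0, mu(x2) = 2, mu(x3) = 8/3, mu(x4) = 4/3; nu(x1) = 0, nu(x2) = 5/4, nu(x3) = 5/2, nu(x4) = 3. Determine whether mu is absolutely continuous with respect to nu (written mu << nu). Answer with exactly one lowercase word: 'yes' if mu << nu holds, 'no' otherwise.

mu << nu means: every nu-null measurable set is also mu-null; equivalently, for every atom x, if nu({x}) = 0 then mu({x}) = 0.
Checking each atom:
  x1: nu = 0, mu = 0 -> consistent with mu << nu.
  x2: nu = 5/4 > 0 -> no constraint.
  x3: nu = 5/2 > 0 -> no constraint.
  x4: nu = 3 > 0 -> no constraint.
No atom violates the condition. Therefore mu << nu.

yes


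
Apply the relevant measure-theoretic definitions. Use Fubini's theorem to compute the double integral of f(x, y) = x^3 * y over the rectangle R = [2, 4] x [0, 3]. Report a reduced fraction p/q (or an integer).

f(x, y) is a tensor product of a function of x and a function of y, and both factors are bounded continuous (hence Lebesgue integrable) on the rectangle, so Fubini's theorem applies:
  integral_R f d(m x m) = (integral_a1^b1 x^3 dx) * (integral_a2^b2 y dy).
Inner integral in x: integral_{2}^{4} x^3 dx = (4^4 - 2^4)/4
  = 60.
Inner integral in y: integral_{0}^{3} y dy = (3^2 - 0^2)/2
  = 9/2.
Product: (60) * (9/2) = 270.

270


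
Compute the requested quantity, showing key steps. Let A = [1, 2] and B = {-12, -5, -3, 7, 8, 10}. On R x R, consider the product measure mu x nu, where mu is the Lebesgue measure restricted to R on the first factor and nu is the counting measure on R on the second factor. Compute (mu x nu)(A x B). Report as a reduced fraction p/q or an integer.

For a measurable rectangle A x B, the product measure satisfies
  (mu x nu)(A x B) = mu(A) * nu(B).
  mu(A) = 1.
  nu(B) = 6.
  (mu x nu)(A x B) = 1 * 6 = 6.

6


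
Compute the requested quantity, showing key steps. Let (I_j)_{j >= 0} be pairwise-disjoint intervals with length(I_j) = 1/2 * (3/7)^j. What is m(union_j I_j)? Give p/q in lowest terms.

By countable additivity of the Lebesgue measure on pairwise disjoint measurable sets,
  m(union_{j >= 0} I_j) = sum_{j >= 0} m(I_j) = sum_{j >= 0} a * r^j,
  with a = 1/2 and r = 3/7.
Since 0 < r = 3/7 < 1, the geometric series converges:
  sum_{j >= 0} a * r^j = a / (1 - r).
  = 1/2 / (1 - 3/7)
  = 1/2 / (4/7)
  = 7/8.

7/8


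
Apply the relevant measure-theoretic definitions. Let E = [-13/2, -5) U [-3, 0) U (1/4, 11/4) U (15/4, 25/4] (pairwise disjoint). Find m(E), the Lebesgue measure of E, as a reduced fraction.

For pairwise disjoint intervals, m(union_i I_i) = sum_i m(I_i),
and m is invariant under swapping open/closed endpoints (single points have measure 0).
So m(E) = sum_i (b_i - a_i).
  I_1 has length -5 - (-13/2) = 3/2.
  I_2 has length 0 - (-3) = 3.
  I_3 has length 11/4 - 1/4 = 5/2.
  I_4 has length 25/4 - 15/4 = 5/2.
Summing:
  m(E) = 3/2 + 3 + 5/2 + 5/2 = 19/2.

19/2


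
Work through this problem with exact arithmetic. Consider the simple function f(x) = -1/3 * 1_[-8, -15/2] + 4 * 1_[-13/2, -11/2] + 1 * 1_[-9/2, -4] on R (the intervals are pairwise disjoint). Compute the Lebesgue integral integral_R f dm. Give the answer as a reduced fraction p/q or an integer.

For a simple function f = sum_i c_i * 1_{A_i} with disjoint A_i,
  integral f dm = sum_i c_i * m(A_i).
Lengths of the A_i:
  m(A_1) = -15/2 - (-8) = 1/2.
  m(A_2) = -11/2 - (-13/2) = 1.
  m(A_3) = -4 - (-9/2) = 1/2.
Contributions c_i * m(A_i):
  (-1/3) * (1/2) = -1/6.
  (4) * (1) = 4.
  (1) * (1/2) = 1/2.
Total: -1/6 + 4 + 1/2 = 13/3.

13/3


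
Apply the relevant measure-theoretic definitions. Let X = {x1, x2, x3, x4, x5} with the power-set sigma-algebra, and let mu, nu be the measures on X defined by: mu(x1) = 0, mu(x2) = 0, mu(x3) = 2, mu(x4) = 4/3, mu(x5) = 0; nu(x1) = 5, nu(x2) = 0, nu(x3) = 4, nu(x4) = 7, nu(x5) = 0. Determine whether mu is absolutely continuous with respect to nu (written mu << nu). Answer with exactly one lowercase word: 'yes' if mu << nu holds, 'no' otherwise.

mu << nu means: every nu-null measurable set is also mu-null; equivalently, for every atom x, if nu({x}) = 0 then mu({x}) = 0.
Checking each atom:
  x1: nu = 5 > 0 -> no constraint.
  x2: nu = 0, mu = 0 -> consistent with mu << nu.
  x3: nu = 4 > 0 -> no constraint.
  x4: nu = 7 > 0 -> no constraint.
  x5: nu = 0, mu = 0 -> consistent with mu << nu.
No atom violates the condition. Therefore mu << nu.

yes


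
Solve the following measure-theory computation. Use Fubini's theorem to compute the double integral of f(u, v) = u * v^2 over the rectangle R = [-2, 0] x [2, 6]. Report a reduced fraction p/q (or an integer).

f(u, v) is a tensor product of a function of u and a function of v, and both factors are bounded continuous (hence Lebesgue integrable) on the rectangle, so Fubini's theorem applies:
  integral_R f d(m x m) = (integral_a1^b1 u du) * (integral_a2^b2 v^2 dv).
Inner integral in u: integral_{-2}^{0} u du = (0^2 - (-2)^2)/2
  = -2.
Inner integral in v: integral_{2}^{6} v^2 dv = (6^3 - 2^3)/3
  = 208/3.
Product: (-2) * (208/3) = -416/3.

-416/3


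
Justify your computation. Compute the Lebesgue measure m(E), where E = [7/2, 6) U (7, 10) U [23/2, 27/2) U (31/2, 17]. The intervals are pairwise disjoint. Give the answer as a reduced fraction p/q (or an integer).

For pairwise disjoint intervals, m(union_i I_i) = sum_i m(I_i),
and m is invariant under swapping open/closed endpoints (single points have measure 0).
So m(E) = sum_i (b_i - a_i).
  I_1 has length 6 - 7/2 = 5/2.
  I_2 has length 10 - 7 = 3.
  I_3 has length 27/2 - 23/2 = 2.
  I_4 has length 17 - 31/2 = 3/2.
Summing:
  m(E) = 5/2 + 3 + 2 + 3/2 = 9.

9


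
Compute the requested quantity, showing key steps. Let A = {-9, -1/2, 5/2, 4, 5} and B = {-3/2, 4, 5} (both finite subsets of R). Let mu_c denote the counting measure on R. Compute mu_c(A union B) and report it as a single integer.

Counting measure on a finite set equals cardinality. By inclusion-exclusion, |A union B| = |A| + |B| - |A cap B|.
|A| = 5, |B| = 3, |A cap B| = 2.
So mu_c(A union B) = 5 + 3 - 2 = 6.

6


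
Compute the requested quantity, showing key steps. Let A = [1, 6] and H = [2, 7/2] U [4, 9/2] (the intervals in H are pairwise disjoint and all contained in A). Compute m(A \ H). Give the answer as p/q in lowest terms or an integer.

The ambient interval has length m(A) = 6 - 1 = 5.
Since the holes are disjoint and sit inside A, by finite additivity
  m(H) = sum_i (b_i - a_i), and m(A \ H) = m(A) - m(H).
Computing the hole measures:
  m(H_1) = 7/2 - 2 = 3/2.
  m(H_2) = 9/2 - 4 = 1/2.
Summed: m(H) = 3/2 + 1/2 = 2.
So m(A \ H) = 5 - 2 = 3.

3


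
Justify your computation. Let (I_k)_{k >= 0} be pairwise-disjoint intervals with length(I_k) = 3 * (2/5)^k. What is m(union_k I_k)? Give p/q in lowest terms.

By countable additivity of the Lebesgue measure on pairwise disjoint measurable sets,
  m(union_{k >= 0} I_k) = sum_{k >= 0} m(I_k) = sum_{k >= 0} a * r^k,
  with a = 3 and r = 2/5.
Since 0 < r = 2/5 < 1, the geometric series converges:
  sum_{k >= 0} a * r^k = a / (1 - r).
  = 3 / (1 - 2/5)
  = 3 / (3/5)
  = 5.

5


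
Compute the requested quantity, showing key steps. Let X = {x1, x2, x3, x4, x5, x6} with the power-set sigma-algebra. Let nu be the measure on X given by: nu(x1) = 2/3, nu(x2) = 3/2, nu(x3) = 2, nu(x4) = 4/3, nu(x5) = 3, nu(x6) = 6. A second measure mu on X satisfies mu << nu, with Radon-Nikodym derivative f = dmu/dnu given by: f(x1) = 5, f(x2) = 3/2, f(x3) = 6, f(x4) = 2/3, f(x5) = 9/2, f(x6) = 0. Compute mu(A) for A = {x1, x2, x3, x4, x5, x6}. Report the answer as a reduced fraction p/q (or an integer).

By the defining property of the Radon-Nikodym derivative, for every measurable set A,
  mu(A) = integral_A f dnu.
Since nu is a discrete measure concentrated on the atoms of X, the integral over A reduces to the sum
  mu(A) = sum_{x in A} f(x) * nu({x}).
Computing each term:
  x1: f(x1) * nu(x1) = 5 * 2/3 = 10/3.
  x2: f(x2) * nu(x2) = 3/2 * 3/2 = 9/4.
  x3: f(x3) * nu(x3) = 6 * 2 = 12.
  x4: f(x4) * nu(x4) = 2/3 * 4/3 = 8/9.
  x5: f(x5) * nu(x5) = 9/2 * 3 = 27/2.
  x6: f(x6) * nu(x6) = 0 * 6 = 0.
Summing: mu(A) = 10/3 + 9/4 + 12 + 8/9 + 27/2 + 0 = 1151/36.

1151/36


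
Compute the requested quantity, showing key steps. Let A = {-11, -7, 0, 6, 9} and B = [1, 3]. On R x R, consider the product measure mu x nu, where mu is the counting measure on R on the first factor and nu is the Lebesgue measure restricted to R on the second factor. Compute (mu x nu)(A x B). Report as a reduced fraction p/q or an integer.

For a measurable rectangle A x B, the product measure satisfies
  (mu x nu)(A x B) = mu(A) * nu(B).
  mu(A) = 5.
  nu(B) = 2.
  (mu x nu)(A x B) = 5 * 2 = 10.

10


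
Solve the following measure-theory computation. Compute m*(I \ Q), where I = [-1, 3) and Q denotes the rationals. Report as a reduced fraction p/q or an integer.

The interval I = [-1, 3) has m(I) = 3 - (-1) = 4 (endpoints are measure-zero, so open/closed/half-open agree). Write I = (I cap Q) u (I \ Q). The rationals in I are countable, so m*(I cap Q) = 0 (cover each rational by intervals whose total length is arbitrarily small). By countable subadditivity m*(I) <= m*(I cap Q) + m*(I \ Q), hence m*(I \ Q) >= m(I) = 4. The reverse inequality m*(I \ Q) <= m*(I) = 4 is trivial since (I \ Q) is a subset of I. Therefore m*(I \ Q) = 4.

4


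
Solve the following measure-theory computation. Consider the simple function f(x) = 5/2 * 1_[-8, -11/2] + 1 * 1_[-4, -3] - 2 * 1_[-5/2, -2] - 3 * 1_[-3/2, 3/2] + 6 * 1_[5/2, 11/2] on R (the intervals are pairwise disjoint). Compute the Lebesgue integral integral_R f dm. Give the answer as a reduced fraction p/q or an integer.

For a simple function f = sum_i c_i * 1_{A_i} with disjoint A_i,
  integral f dm = sum_i c_i * m(A_i).
Lengths of the A_i:
  m(A_1) = -11/2 - (-8) = 5/2.
  m(A_2) = -3 - (-4) = 1.
  m(A_3) = -2 - (-5/2) = 1/2.
  m(A_4) = 3/2 - (-3/2) = 3.
  m(A_5) = 11/2 - 5/2 = 3.
Contributions c_i * m(A_i):
  (5/2) * (5/2) = 25/4.
  (1) * (1) = 1.
  (-2) * (1/2) = -1.
  (-3) * (3) = -9.
  (6) * (3) = 18.
Total: 25/4 + 1 - 1 - 9 + 18 = 61/4.

61/4


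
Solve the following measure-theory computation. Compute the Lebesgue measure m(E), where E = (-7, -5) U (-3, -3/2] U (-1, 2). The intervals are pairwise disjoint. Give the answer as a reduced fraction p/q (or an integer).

For pairwise disjoint intervals, m(union_i I_i) = sum_i m(I_i),
and m is invariant under swapping open/closed endpoints (single points have measure 0).
So m(E) = sum_i (b_i - a_i).
  I_1 has length -5 - (-7) = 2.
  I_2 has length -3/2 - (-3) = 3/2.
  I_3 has length 2 - (-1) = 3.
Summing:
  m(E) = 2 + 3/2 + 3 = 13/2.

13/2


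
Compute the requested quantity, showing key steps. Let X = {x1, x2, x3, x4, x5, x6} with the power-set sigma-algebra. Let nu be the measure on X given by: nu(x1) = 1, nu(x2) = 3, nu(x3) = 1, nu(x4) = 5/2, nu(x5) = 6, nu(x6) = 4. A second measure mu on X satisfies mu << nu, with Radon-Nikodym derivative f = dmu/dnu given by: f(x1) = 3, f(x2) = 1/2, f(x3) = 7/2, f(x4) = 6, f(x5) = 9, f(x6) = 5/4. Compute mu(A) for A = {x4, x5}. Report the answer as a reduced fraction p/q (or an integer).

By the defining property of the Radon-Nikodym derivative, for every measurable set A,
  mu(A) = integral_A f dnu.
Since nu is a discrete measure concentrated on the atoms of X, the integral over A reduces to the sum
  mu(A) = sum_{x in A} f(x) * nu({x}).
Computing each term:
  x4: f(x4) * nu(x4) = 6 * 5/2 = 15.
  x5: f(x5) * nu(x5) = 9 * 6 = 54.
Summing: mu(A) = 15 + 54 = 69.

69


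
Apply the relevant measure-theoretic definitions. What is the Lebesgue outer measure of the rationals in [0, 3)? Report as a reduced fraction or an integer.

Q cap [0, 3) is countable; list its elements as q_1, q_2, ... . Fix eps > 0 and cover the k-th point by an interval of length eps * 2^(-k). The cover has total length eps * sum_{k>=1} 2^(-k) = eps, so by definition of outer measure m*(Q cap [0, 3)) <= eps. Since eps was arbitrary and m* >= 0, the outer measure is 0.

0


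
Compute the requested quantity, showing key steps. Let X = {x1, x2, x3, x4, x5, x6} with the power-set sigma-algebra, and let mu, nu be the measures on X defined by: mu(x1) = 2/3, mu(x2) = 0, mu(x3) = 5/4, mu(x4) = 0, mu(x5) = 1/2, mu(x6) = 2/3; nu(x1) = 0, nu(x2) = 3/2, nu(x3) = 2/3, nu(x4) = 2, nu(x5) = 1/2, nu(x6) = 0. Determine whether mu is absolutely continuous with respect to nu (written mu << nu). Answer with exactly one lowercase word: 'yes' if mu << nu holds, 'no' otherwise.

mu << nu means: every nu-null measurable set is also mu-null; equivalently, for every atom x, if nu({x}) = 0 then mu({x}) = 0.
Checking each atom:
  x1: nu = 0, mu = 2/3 > 0 -> violates mu << nu.
  x2: nu = 3/2 > 0 -> no constraint.
  x3: nu = 2/3 > 0 -> no constraint.
  x4: nu = 2 > 0 -> no constraint.
  x5: nu = 1/2 > 0 -> no constraint.
  x6: nu = 0, mu = 2/3 > 0 -> violates mu << nu.
The atom(s) x1, x6 violate the condition (nu = 0 but mu > 0). Therefore mu is NOT absolutely continuous w.r.t. nu.

no


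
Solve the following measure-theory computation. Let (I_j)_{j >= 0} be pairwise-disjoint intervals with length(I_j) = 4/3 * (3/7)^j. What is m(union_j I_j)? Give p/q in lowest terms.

By countable additivity of the Lebesgue measure on pairwise disjoint measurable sets,
  m(union_{j >= 0} I_j) = sum_{j >= 0} m(I_j) = sum_{j >= 0} a * r^j,
  with a = 4/3 and r = 3/7.
Since 0 < r = 3/7 < 1, the geometric series converges:
  sum_{j >= 0} a * r^j = a / (1 - r).
  = 4/3 / (1 - 3/7)
  = 4/3 / (4/7)
  = 7/3.

7/3


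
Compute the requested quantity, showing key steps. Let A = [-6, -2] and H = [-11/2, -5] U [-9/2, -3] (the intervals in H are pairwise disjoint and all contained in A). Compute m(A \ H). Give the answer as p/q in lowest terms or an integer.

The ambient interval has length m(A) = -2 - (-6) = 4.
Since the holes are disjoint and sit inside A, by finite additivity
  m(H) = sum_i (b_i - a_i), and m(A \ H) = m(A) - m(H).
Computing the hole measures:
  m(H_1) = -5 - (-11/2) = 1/2.
  m(H_2) = -3 - (-9/2) = 3/2.
Summed: m(H) = 1/2 + 3/2 = 2.
So m(A \ H) = 4 - 2 = 2.

2


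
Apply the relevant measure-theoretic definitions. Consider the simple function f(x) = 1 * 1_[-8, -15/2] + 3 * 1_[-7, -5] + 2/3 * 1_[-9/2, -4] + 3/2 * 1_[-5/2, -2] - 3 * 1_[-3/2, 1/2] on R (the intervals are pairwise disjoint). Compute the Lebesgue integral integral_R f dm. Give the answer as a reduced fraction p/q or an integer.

For a simple function f = sum_i c_i * 1_{A_i} with disjoint A_i,
  integral f dm = sum_i c_i * m(A_i).
Lengths of the A_i:
  m(A_1) = -15/2 - (-8) = 1/2.
  m(A_2) = -5 - (-7) = 2.
  m(A_3) = -4 - (-9/2) = 1/2.
  m(A_4) = -2 - (-5/2) = 1/2.
  m(A_5) = 1/2 - (-3/2) = 2.
Contributions c_i * m(A_i):
  (1) * (1/2) = 1/2.
  (3) * (2) = 6.
  (2/3) * (1/2) = 1/3.
  (3/2) * (1/2) = 3/4.
  (-3) * (2) = -6.
Total: 1/2 + 6 + 1/3 + 3/4 - 6 = 19/12.

19/12


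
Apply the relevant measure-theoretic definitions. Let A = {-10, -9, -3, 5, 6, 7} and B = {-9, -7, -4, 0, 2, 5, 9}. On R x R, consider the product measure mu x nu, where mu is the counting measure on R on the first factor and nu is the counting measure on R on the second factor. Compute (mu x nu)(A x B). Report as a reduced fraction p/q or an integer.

For a measurable rectangle A x B, the product measure satisfies
  (mu x nu)(A x B) = mu(A) * nu(B).
  mu(A) = 6.
  nu(B) = 7.
  (mu x nu)(A x B) = 6 * 7 = 42.

42


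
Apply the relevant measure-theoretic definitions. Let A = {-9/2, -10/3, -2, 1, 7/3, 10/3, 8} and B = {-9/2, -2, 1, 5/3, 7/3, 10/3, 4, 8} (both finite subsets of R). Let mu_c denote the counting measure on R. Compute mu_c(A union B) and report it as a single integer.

Counting measure on a finite set equals cardinality. By inclusion-exclusion, |A union B| = |A| + |B| - |A cap B|.
|A| = 7, |B| = 8, |A cap B| = 6.
So mu_c(A union B) = 7 + 8 - 6 = 9.

9


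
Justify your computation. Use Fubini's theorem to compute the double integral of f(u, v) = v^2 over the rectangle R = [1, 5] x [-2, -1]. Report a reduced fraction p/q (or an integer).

f(u, v) is a tensor product of a function of u and a function of v, and both factors are bounded continuous (hence Lebesgue integrable) on the rectangle, so Fubini's theorem applies:
  integral_R f d(m x m) = (integral_a1^b1 1 du) * (integral_a2^b2 v^2 dv).
Inner integral in u: integral_{1}^{5} 1 du = (5^1 - 1^1)/1
  = 4.
Inner integral in v: integral_{-2}^{-1} v^2 dv = ((-1)^3 - (-2)^3)/3
  = 7/3.
Product: (4) * (7/3) = 28/3.

28/3


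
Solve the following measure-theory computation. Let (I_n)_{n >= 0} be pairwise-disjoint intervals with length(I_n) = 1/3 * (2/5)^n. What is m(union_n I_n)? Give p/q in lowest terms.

By countable additivity of the Lebesgue measure on pairwise disjoint measurable sets,
  m(union_{n >= 0} I_n) = sum_{n >= 0} m(I_n) = sum_{n >= 0} a * r^n,
  with a = 1/3 and r = 2/5.
Since 0 < r = 2/5 < 1, the geometric series converges:
  sum_{n >= 0} a * r^n = a / (1 - r).
  = 1/3 / (1 - 2/5)
  = 1/3 / (3/5)
  = 5/9.

5/9


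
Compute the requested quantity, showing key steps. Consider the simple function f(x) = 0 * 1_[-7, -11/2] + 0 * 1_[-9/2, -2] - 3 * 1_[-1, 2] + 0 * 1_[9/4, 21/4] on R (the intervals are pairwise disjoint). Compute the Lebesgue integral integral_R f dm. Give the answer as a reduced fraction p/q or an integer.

For a simple function f = sum_i c_i * 1_{A_i} with disjoint A_i,
  integral f dm = sum_i c_i * m(A_i).
Lengths of the A_i:
  m(A_1) = -11/2 - (-7) = 3/2.
  m(A_2) = -2 - (-9/2) = 5/2.
  m(A_3) = 2 - (-1) = 3.
  m(A_4) = 21/4 - 9/4 = 3.
Contributions c_i * m(A_i):
  (0) * (3/2) = 0.
  (0) * (5/2) = 0.
  (-3) * (3) = -9.
  (0) * (3) = 0.
Total: 0 + 0 - 9 + 0 = -9.

-9


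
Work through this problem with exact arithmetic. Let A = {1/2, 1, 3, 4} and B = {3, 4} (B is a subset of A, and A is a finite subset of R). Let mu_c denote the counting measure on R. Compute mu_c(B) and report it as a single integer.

Counting measure assigns mu_c(E) = |E| (number of elements) when E is finite.
B has 2 element(s), so mu_c(B) = 2.

2


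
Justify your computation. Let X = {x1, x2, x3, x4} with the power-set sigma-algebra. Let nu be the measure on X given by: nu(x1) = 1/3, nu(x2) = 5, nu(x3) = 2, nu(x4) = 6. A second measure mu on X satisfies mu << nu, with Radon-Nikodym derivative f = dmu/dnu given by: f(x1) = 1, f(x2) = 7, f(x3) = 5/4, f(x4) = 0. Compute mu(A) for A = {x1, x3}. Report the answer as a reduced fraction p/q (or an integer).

By the defining property of the Radon-Nikodym derivative, for every measurable set A,
  mu(A) = integral_A f dnu.
Since nu is a discrete measure concentrated on the atoms of X, the integral over A reduces to the sum
  mu(A) = sum_{x in A} f(x) * nu({x}).
Computing each term:
  x1: f(x1) * nu(x1) = 1 * 1/3 = 1/3.
  x3: f(x3) * nu(x3) = 5/4 * 2 = 5/2.
Summing: mu(A) = 1/3 + 5/2 = 17/6.

17/6


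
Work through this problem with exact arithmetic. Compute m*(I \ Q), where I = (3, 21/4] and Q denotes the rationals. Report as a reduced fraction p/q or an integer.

The interval I = (3, 21/4] has m(I) = 21/4 - 3 = 9/4 (endpoints are measure-zero, so open/closed/half-open agree). Write I = (I cap Q) u (I \ Q). The rationals in I are countable, so m*(I cap Q) = 0 (cover each rational by intervals whose total length is arbitrarily small). By countable subadditivity m*(I) <= m*(I cap Q) + m*(I \ Q), hence m*(I \ Q) >= m(I) = 9/4. The reverse inequality m*(I \ Q) <= m*(I) = 9/4 is trivial since (I \ Q) is a subset of I. Therefore m*(I \ Q) = 9/4.

9/4


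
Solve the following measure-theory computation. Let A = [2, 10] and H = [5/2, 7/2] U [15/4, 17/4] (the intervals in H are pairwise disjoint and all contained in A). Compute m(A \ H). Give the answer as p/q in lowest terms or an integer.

The ambient interval has length m(A) = 10 - 2 = 8.
Since the holes are disjoint and sit inside A, by finite additivity
  m(H) = sum_i (b_i - a_i), and m(A \ H) = m(A) - m(H).
Computing the hole measures:
  m(H_1) = 7/2 - 5/2 = 1.
  m(H_2) = 17/4 - 15/4 = 1/2.
Summed: m(H) = 1 + 1/2 = 3/2.
So m(A \ H) = 8 - 3/2 = 13/2.

13/2


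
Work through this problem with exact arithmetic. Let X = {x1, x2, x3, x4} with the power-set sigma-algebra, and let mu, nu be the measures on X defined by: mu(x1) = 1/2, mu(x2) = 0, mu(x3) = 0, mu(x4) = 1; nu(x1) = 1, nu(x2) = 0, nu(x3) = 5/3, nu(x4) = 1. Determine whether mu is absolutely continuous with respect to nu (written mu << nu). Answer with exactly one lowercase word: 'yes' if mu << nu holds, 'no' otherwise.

mu << nu means: every nu-null measurable set is also mu-null; equivalently, for every atom x, if nu({x}) = 0 then mu({x}) = 0.
Checking each atom:
  x1: nu = 1 > 0 -> no constraint.
  x2: nu = 0, mu = 0 -> consistent with mu << nu.
  x3: nu = 5/3 > 0 -> no constraint.
  x4: nu = 1 > 0 -> no constraint.
No atom violates the condition. Therefore mu << nu.

yes


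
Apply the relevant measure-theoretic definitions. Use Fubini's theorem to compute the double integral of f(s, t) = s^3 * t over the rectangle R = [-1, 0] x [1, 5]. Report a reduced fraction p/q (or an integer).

f(s, t) is a tensor product of a function of s and a function of t, and both factors are bounded continuous (hence Lebesgue integrable) on the rectangle, so Fubini's theorem applies:
  integral_R f d(m x m) = (integral_a1^b1 s^3 ds) * (integral_a2^b2 t dt).
Inner integral in s: integral_{-1}^{0} s^3 ds = (0^4 - (-1)^4)/4
  = -1/4.
Inner integral in t: integral_{1}^{5} t dt = (5^2 - 1^2)/2
  = 12.
Product: (-1/4) * (12) = -3.

-3


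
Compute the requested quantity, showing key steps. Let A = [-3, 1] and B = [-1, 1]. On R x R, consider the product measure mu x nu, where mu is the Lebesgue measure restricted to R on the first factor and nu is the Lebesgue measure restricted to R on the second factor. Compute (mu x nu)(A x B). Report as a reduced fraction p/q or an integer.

For a measurable rectangle A x B, the product measure satisfies
  (mu x nu)(A x B) = mu(A) * nu(B).
  mu(A) = 4.
  nu(B) = 2.
  (mu x nu)(A x B) = 4 * 2 = 8.

8


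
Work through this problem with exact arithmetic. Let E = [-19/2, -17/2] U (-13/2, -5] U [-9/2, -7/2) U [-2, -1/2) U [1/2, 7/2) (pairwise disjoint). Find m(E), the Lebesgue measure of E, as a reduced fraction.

For pairwise disjoint intervals, m(union_i I_i) = sum_i m(I_i),
and m is invariant under swapping open/closed endpoints (single points have measure 0).
So m(E) = sum_i (b_i - a_i).
  I_1 has length -17/2 - (-19/2) = 1.
  I_2 has length -5 - (-13/2) = 3/2.
  I_3 has length -7/2 - (-9/2) = 1.
  I_4 has length -1/2 - (-2) = 3/2.
  I_5 has length 7/2 - 1/2 = 3.
Summing:
  m(E) = 1 + 3/2 + 1 + 3/2 + 3 = 8.

8


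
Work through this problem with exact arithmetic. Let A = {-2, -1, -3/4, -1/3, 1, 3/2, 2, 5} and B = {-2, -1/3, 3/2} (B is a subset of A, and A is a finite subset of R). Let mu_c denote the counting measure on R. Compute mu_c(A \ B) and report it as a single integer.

Counting measure assigns mu_c(E) = |E| (number of elements) when E is finite. For B subset A, A \ B is the set of elements of A not in B, so |A \ B| = |A| - |B|.
|A| = 8, |B| = 3, so mu_c(A \ B) = 8 - 3 = 5.

5


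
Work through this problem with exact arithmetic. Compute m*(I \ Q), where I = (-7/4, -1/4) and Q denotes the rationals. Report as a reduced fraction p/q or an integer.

The interval I = (-7/4, -1/4) has m(I) = -1/4 - (-7/4) = 3/2 (endpoints are measure-zero, so open/closed/half-open agree). Write I = (I cap Q) u (I \ Q). The rationals in I are countable, so m*(I cap Q) = 0 (cover each rational by intervals whose total length is arbitrarily small). By countable subadditivity m*(I) <= m*(I cap Q) + m*(I \ Q), hence m*(I \ Q) >= m(I) = 3/2. The reverse inequality m*(I \ Q) <= m*(I) = 3/2 is trivial since (I \ Q) is a subset of I. Therefore m*(I \ Q) = 3/2.

3/2


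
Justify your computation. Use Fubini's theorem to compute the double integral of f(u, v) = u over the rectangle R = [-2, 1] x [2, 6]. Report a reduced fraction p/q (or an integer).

f(u, v) is a tensor product of a function of u and a function of v, and both factors are bounded continuous (hence Lebesgue integrable) on the rectangle, so Fubini's theorem applies:
  integral_R f d(m x m) = (integral_a1^b1 u du) * (integral_a2^b2 1 dv).
Inner integral in u: integral_{-2}^{1} u du = (1^2 - (-2)^2)/2
  = -3/2.
Inner integral in v: integral_{2}^{6} 1 dv = (6^1 - 2^1)/1
  = 4.
Product: (-3/2) * (4) = -6.

-6


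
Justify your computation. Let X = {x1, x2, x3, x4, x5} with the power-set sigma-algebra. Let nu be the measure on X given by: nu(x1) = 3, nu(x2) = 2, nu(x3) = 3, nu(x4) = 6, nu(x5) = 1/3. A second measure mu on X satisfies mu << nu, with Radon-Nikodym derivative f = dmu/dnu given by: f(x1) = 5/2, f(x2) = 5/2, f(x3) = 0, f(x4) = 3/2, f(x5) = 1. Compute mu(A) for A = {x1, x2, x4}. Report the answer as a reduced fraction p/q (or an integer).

By the defining property of the Radon-Nikodym derivative, for every measurable set A,
  mu(A) = integral_A f dnu.
Since nu is a discrete measure concentrated on the atoms of X, the integral over A reduces to the sum
  mu(A) = sum_{x in A} f(x) * nu({x}).
Computing each term:
  x1: f(x1) * nu(x1) = 5/2 * 3 = 15/2.
  x2: f(x2) * nu(x2) = 5/2 * 2 = 5.
  x4: f(x4) * nu(x4) = 3/2 * 6 = 9.
Summing: mu(A) = 15/2 + 5 + 9 = 43/2.

43/2


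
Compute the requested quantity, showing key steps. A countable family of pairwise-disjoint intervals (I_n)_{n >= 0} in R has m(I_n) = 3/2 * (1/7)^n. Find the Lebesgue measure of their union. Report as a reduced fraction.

By countable additivity of the Lebesgue measure on pairwise disjoint measurable sets,
  m(union_{n >= 0} I_n) = sum_{n >= 0} m(I_n) = sum_{n >= 0} a * r^n,
  with a = 3/2 and r = 1/7.
Since 0 < r = 1/7 < 1, the geometric series converges:
  sum_{n >= 0} a * r^n = a / (1 - r).
  = 3/2 / (1 - 1/7)
  = 3/2 / (6/7)
  = 7/4.

7/4


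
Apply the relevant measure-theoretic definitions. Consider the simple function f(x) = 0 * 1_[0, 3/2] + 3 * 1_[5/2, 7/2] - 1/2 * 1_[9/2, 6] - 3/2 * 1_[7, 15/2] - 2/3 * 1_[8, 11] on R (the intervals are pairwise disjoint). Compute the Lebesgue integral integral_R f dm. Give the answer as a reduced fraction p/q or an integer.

For a simple function f = sum_i c_i * 1_{A_i} with disjoint A_i,
  integral f dm = sum_i c_i * m(A_i).
Lengths of the A_i:
  m(A_1) = 3/2 - 0 = 3/2.
  m(A_2) = 7/2 - 5/2 = 1.
  m(A_3) = 6 - 9/2 = 3/2.
  m(A_4) = 15/2 - 7 = 1/2.
  m(A_5) = 11 - 8 = 3.
Contributions c_i * m(A_i):
  (0) * (3/2) = 0.
  (3) * (1) = 3.
  (-1/2) * (3/2) = -3/4.
  (-3/2) * (1/2) = -3/4.
  (-2/3) * (3) = -2.
Total: 0 + 3 - 3/4 - 3/4 - 2 = -1/2.

-1/2


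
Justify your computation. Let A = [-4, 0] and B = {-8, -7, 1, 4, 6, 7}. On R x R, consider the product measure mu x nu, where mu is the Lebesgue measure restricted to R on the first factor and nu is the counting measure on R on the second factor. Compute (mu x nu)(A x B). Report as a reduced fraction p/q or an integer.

For a measurable rectangle A x B, the product measure satisfies
  (mu x nu)(A x B) = mu(A) * nu(B).
  mu(A) = 4.
  nu(B) = 6.
  (mu x nu)(A x B) = 4 * 6 = 24.

24
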